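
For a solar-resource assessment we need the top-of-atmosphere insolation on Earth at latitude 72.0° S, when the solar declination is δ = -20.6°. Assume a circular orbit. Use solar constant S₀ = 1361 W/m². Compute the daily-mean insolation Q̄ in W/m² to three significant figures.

Q̄ ≈ 455 W/m²

cos H₀ = −tan(-72.0°) tan(-20.600°) = -1.1568 ≤ −1 ⇒ polar day, H₀ = π.
Bracket: H₀ sin φ sin δ + cos φ cos δ sin H₀ = 3.1416×-0.95106×-0.35184 + 0.30902×0.93606×0.00000 = 1.051245 + 0.000000 = 1.051245.
Q̄ = (S₀/π) × [bracket] = (1361/π) × 1.051245 = 455.4 W/m².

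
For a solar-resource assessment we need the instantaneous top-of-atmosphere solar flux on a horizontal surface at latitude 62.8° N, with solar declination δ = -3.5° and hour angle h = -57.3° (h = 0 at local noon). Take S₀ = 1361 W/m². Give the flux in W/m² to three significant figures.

cos θ_z = sin φ sin δ + cos φ cos δ cos h = -0.054298 + 0.246482 = 0.192184.
Flux = S₀ · cos θ_z = 1361 × 0.192184 = 261.6 W/m².

262 W/m²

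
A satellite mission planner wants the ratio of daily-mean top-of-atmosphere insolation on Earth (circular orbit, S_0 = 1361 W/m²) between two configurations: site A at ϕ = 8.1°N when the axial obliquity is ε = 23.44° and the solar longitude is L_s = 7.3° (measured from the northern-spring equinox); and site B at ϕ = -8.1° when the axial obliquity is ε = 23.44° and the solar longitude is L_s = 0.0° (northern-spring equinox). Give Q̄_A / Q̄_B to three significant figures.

Q̄_A / Q̄_B ≈ 1.01

— Configuration A (ϕ=+8.1°):
Solar declination: sin δ = sin ε · sin L_s = sin 23.44° × sin 7.3° = 0.05054, so δ = +2.897°.
cos h₀ = −tan(+8.1°) tan(+2.897°) = -0.0072, h₀ = 1.5780 rad.
Bracket: h₀ sin ϕ sin δ + cos ϕ cos δ sin h₀ = 1.5780×0.14090×0.05054 + 0.99002×0.99872×0.99997 = 0.011237 + 0.988723 = 0.999960.
Q̄ = (S_0/π) × [bracket] = (1361/π) × 0.999960 = 433.20 W/m².
— Configuration B (ϕ=-8.1°):
Solar declination: sin δ = sin ε · sin L_s = sin 23.44° × sin 0.0° = 0.00000, so δ = +0.000°.
cos h₀ = −tan(-8.1°) tan(+0.000°) = 0.0000, h₀ = 1.5708 rad.
Bracket: h₀ sin ϕ sin δ + cos ϕ cos δ sin h₀ = 1.5708×-0.14090×0.00000 + 0.99002×1.00000×1.00000 = -0.000000 + 0.990020 = 0.990020.
Q̄ = (S_0/π) × [bracket] = (1361/π) × 0.990020 = 428.90 W/m².
Ratio Q̄_A / Q̄_B = 433.20 / 428.90 = 1.010.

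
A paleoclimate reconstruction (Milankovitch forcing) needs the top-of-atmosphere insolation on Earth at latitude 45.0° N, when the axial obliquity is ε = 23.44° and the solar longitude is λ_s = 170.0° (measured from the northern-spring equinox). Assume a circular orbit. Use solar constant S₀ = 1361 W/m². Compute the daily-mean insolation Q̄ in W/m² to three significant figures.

Q̄ ≈ 340 W/m²

Solar declination: sin δ = sin ε · sin λ_s = sin 23.44° × sin 170.0° = 0.06908, so δ = +3.961°.
cos H₀ = −tan(+45.0°) tan(+3.961°) = -0.0692, H₀ = 1.6401 rad.
Bracket: H₀ sin φ sin δ + cos φ cos δ sin H₀ = 1.6401×0.70711×0.06908 + 0.70711×0.99761×0.99760 = 0.080114 + 0.703727 = 0.783841.
Q̄ = (S₀/π) × [bracket] = (1361/π) × 0.783841 = 339.6 W/m².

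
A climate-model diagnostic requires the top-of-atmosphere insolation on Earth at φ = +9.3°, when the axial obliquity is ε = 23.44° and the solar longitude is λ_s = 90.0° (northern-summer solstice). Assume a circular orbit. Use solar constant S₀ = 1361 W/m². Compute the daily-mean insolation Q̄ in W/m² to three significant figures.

Q̄ ≈ 437 W/m²

Solar declination: sin δ = sin ε · sin λ_s = sin 23.44° × sin 90.0° = 0.39779, so δ = +23.440°.
cos H₀ = −tan(+9.3°) tan(+23.440°) = -0.0710, H₀ = 1.6419 rad.
Bracket: H₀ sin φ sin δ + cos φ cos δ sin H₀ = 1.6419×0.16160×0.39779 + 0.98686×0.91748×0.99748 = 0.105546 + 0.903143 = 1.008689.
Q̄ = (S₀/π) × [bracket] = (1361/π) × 1.008689 = 437.0 W/m².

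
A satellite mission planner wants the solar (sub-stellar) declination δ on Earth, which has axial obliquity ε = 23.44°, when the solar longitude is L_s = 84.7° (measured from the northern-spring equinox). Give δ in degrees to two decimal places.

δ = +23.33°

sin δ = sin ε · sin L_s = sin 23.44° × sin 84.7° = 0.396088.
δ = arcsin(0.396088) = +23.33°.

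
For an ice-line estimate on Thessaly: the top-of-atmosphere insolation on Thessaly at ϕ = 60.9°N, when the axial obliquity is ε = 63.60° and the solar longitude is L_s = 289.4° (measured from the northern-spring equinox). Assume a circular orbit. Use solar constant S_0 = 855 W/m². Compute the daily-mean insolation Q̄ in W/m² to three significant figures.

Q̄ ≈ 0.00 W/m²

Solar declination: sin δ = sin ε · sin L_s = sin 63.60° × sin 289.4° = -0.84486, so δ = -57.656°.
cos h₀ = −tan(+60.9°) tan(-57.656°) = 2.8372 ≥ 1 ⇒ polar night, h₀ = 0 and Q̄ = 0.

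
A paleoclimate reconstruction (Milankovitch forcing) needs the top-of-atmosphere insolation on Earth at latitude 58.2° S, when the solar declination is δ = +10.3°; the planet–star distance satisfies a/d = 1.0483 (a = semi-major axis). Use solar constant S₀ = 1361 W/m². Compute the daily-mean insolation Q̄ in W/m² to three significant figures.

Q̄ ≈ 144 W/m²

cos H₀ = −tan(-58.2°) tan(+10.300°) = 0.2931, H₀ = 1.2733 rad.
Bracket: H₀ sin φ sin δ + cos φ cos δ sin H₀ = 1.2733×-0.84989×0.17880 + 0.52696×0.98389×0.95608 = -0.193491 + 0.495699 = 0.302208.
Inverse-square distance factor (a/d)² = 1.0483² = 1.098933.
Q̄ = (S₀/π) × 1.098933 × [bracket] = (1361/π) × 1.098933 × 0.302208 = 143.9 W/m².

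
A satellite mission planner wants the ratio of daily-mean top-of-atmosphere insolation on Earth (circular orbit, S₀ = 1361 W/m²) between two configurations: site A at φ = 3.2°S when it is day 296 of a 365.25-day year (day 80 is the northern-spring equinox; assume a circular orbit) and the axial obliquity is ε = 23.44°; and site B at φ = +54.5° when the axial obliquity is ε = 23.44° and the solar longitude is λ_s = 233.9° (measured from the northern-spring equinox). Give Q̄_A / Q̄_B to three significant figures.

— Configuration A (φ=-3.2°):
Solar longitude: λ_s = 360° × (296 − 80)/365.25 = 212.895°.
sin δ = sin 23.44° × sin 212.895° = -0.21604, so δ = -12.477°.
cos H₀ = −tan(-3.2°) tan(-12.477°) = -0.0124, H₀ = 1.5832 rad.
Bracket: H₀ sin φ sin δ + cos φ cos δ sin H₀ = 1.5832×-0.05582×-0.21604 + 0.99844×0.97638×0.99992 = 0.019092 + 0.974779 = 0.993871.
Q̄ = (S₀/π) × [bracket] = (1361/π) × 0.993871 = 430.56 W/m².
— Configuration B (φ=+54.5°):
Solar declination: sin δ = sin ε · sin λ_s = sin 23.44° × sin 233.9° = -0.32141, so δ = -18.748°.
cos H₀ = −tan(+54.5°) tan(-18.748°) = 0.4758, H₀ = 1.0749 rad.
Bracket: H₀ sin φ sin δ + cos φ cos δ sin H₀ = 1.0749×0.81412×-0.32141 + 0.58070×0.94694×0.87953 = -0.281265 + 0.483643 = 0.202378.
Q̄ = (S₀/π) × [bracket] = (1361/π) × 0.202378 = 87.674 W/m².
Ratio Q̄_A / Q̄_B = 430.56 / 87.674 = 4.911.

Q̄_A / Q̄_B ≈ 4.91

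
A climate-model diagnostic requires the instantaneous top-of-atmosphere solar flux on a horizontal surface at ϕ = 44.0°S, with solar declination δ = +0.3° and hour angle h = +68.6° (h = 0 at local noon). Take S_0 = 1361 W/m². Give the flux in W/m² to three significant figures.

352 W/m²

cos θ_z = sin ϕ sin δ + cos ϕ cos δ cos h = -0.003637 + 0.262467 = 0.258830.
Flux = S_0 · cos θ_z = 1361 × 0.258830 = 352.3 W/m².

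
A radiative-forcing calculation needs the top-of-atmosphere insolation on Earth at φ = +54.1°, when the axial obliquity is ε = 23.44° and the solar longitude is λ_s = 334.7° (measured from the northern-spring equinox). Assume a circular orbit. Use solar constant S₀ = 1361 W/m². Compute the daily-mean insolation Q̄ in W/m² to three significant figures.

Solar declination: sin δ = sin ε · sin λ_s = sin 23.44° × sin 334.7° = -0.17000, so δ = -9.788°.
cos H₀ = −tan(+54.1°) tan(-9.788°) = 0.2383, H₀ = 1.3302 rad.
Bracket: H₀ sin φ sin δ + cos φ cos δ sin H₀ = 1.3302×0.81004×-0.17000 + 0.58637×0.98544×0.97119 = -0.183178 + 0.561185 = 0.378007.
Q̄ = (S₀/π) × [bracket] = (1361/π) × 0.378007 = 163.8 W/m².

Q̄ ≈ 164 W/m²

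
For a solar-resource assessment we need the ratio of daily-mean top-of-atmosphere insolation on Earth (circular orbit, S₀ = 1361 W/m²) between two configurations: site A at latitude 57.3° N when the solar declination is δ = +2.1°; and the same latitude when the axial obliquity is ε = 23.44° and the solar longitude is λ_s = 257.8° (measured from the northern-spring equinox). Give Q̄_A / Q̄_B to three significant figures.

— Configuration A (φ=+57.3°):
cos H₀ = −tan(+57.3°) tan(+2.100°) = -0.0571, H₀ = 1.6279 rad.
Bracket: H₀ sin φ sin δ + cos φ cos δ sin H₀ = 1.6279×0.84151×0.03664 + 0.54024×0.99933×0.99837 = 0.050193 + 0.538998 = 0.589191.
Q̄ = (S₀/π) × [bracket] = (1361/π) × 0.589191 = 255.25 W/m².
— Configuration B (φ=+57.3°):
Solar declination: sin δ = sin ε · sin λ_s = sin 23.44° × sin 257.8° = -0.38880, so δ = -22.880°.
cos H₀ = −tan(+57.3°) tan(-22.880°) = 0.6573, H₀ = 0.8535 rad.
Bracket: H₀ sin φ sin δ + cos φ cos δ sin H₀ = 0.8535×0.84151×-0.38880 + 0.54024×0.92132×0.75359 = -0.279247 + 0.375087 = 0.095840.
Q̄ = (S₀/π) × [bracket] = (1361/π) × 0.095840 = 41.520 W/m².
Ratio Q̄_A / Q̄_B = 255.25 / 41.520 = 6.148.

Q̄_A / Q̄_B ≈ 6.15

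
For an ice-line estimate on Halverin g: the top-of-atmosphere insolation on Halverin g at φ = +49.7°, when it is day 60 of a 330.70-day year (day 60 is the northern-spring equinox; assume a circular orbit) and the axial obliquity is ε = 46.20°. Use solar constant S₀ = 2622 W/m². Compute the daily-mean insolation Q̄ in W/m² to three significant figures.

Q̄ ≈ 540 W/m²

Solar longitude: λ_s = 360° × (60 − 60)/330.70 = 0.000°.
sin δ = sin 46.20° × sin 0.000° = 0.00000, so δ = +0.000°.
cos H₀ = −tan(+49.7°) tan(+0.000°) = -0.0000, H₀ = 1.5708 rad.
Bracket: H₀ sin φ sin δ + cos φ cos δ sin H₀ = 1.5708×0.76267×0.00000 + 0.64679×1.00000×1.00000 = 0.000000 + 0.646790 = 0.646790.
Q̄ = (S₀/π) × [bracket] = (2622/π) × 0.646790 = 539.8 W/m².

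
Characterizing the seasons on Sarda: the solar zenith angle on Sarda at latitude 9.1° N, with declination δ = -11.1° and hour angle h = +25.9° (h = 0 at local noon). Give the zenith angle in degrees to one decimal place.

cos θ_z = sin φ sin δ + cos φ cos δ cos h = -0.030449 + 0.871619 = 0.841170.
θ_z = arccos(0.841170) = 32.7°.

θ_z = 32.7°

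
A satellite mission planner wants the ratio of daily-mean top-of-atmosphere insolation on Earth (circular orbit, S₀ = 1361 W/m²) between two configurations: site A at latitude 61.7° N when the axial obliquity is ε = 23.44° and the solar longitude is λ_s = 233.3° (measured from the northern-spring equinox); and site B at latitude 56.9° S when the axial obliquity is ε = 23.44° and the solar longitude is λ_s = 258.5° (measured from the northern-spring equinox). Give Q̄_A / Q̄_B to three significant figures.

Q̄_A / Q̄_B ≈ 0.0881

— Configuration A (φ=+61.7°):
Solar declination: sin δ = sin ε · sin λ_s = sin 23.44° × sin 233.3° = -0.31894, so δ = -18.599°.
cos H₀ = −tan(+61.7°) tan(-18.599°) = 0.6250, H₀ = 0.8957 rad.
Bracket: H₀ sin φ sin δ + cos φ cos δ sin H₀ = 0.8957×0.88048×-0.31894 + 0.47409×0.94778×0.78065 = -0.251531 + 0.350772 = 0.099241.
Q̄ = (S₀/π) × [bracket] = (1361/π) × 0.099241 = 42.993 W/m².
— Configuration B (φ=-56.9°):
Solar declination: sin δ = sin ε · sin λ_s = sin 23.44° × sin 258.5° = -0.38980, so δ = -22.942°.
cos H₀ = −tan(-56.9°) tan(-22.942°) = -0.6493, H₀ = 2.2775 rad.
Bracket: H₀ sin φ sin δ + cos φ cos δ sin H₀ = 2.2775×-0.83772×-0.38980 + 0.54610×0.92090×0.76052 = 0.743702 + 0.382468 = 1.126170.
Q̄ = (S₀/π) × [bracket] = (1361/π) × 1.126170 = 487.88 W/m².
Ratio Q̄_A / Q̄_B = 42.993 / 487.88 = 0.08812.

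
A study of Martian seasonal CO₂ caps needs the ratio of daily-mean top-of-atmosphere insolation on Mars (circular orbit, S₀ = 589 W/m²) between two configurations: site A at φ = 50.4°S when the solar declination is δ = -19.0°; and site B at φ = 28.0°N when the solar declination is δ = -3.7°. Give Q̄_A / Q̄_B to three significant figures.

— Configuration A (φ=-50.4°):
cos H₀ = −tan(-50.4°) tan(-19.000°) = -0.4162, H₀ = 2.0001 rad.
Bracket: H₀ sin φ sin δ + cos φ cos δ sin H₀ = 2.0001×-0.77051×-0.32557 + 0.63742×0.94552×0.90926 = 0.501735 + 0.548005 = 1.049740.
Q̄ = (S₀/π) × [bracket] = (589/π) × 1.049740 = 196.81 W/m².
— Configuration B (φ=+28.0°):
cos H₀ = −tan(+28.0°) tan(-3.700°) = 0.0344, H₀ = 1.5364 rad.
Bracket: H₀ sin φ sin δ + cos φ cos δ sin H₀ = 1.5364×0.46947×-0.06453 + 0.88295×0.99792×0.99941 = -0.046545 + 0.880594 = 0.834049.
Q̄ = (S₀/π) × [bracket] = (589/π) × 0.834049 = 156.37 W/m².
Ratio Q̄_A / Q̄_B = 196.81 / 156.37 = 1.259.

Q̄_A / Q̄_B ≈ 1.26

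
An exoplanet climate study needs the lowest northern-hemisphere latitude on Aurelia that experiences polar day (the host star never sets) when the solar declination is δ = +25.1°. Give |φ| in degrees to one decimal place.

|φ| = 64.9°

Polar day requires cos H₀ = −tan φ tan δ ≤ −1, i.e. tan φ tan δ ≥ 1.
The boundary is |tan φ| · |tan δ| = 1, so |φ| = 90° − |δ| = 90° − 25.1° = 64.9° in the northern hemisphere.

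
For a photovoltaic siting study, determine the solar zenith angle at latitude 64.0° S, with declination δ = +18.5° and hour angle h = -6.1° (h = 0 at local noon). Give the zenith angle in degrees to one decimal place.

θ_z = 82.6°

cos θ_z = sin φ sin δ + cos φ cos δ cos h = -0.285192 + 0.413364 = 0.128172.
θ_z = arccos(0.128172) = 82.6°.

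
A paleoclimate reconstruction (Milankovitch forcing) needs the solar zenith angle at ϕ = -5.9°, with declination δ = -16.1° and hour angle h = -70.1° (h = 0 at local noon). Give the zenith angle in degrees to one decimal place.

cos θ_z = sin ϕ sin δ + cos ϕ cos δ cos h = 0.028506 + 0.325297 = 0.353803.
θ_z = arccos(0.353803) = 69.3°.

θ_z = 69.3°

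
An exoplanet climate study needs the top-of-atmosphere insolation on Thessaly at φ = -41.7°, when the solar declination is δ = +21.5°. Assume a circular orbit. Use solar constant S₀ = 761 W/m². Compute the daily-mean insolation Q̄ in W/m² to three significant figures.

cos H₀ = −tan(-41.7°) tan(+21.500°) = 0.3510, H₀ = 1.2122 rad.
Bracket: H₀ sin φ sin δ + cos φ cos δ sin H₀ = 1.2122×-0.66523×0.36650 + 0.74664×0.93042×0.93639 = -0.295543 + 0.650500 = 0.354957.
Q̄ = (S₀/π) × [bracket] = (761/π) × 0.354957 = 85.98 W/m².

Q̄ ≈ 86.0 W/m²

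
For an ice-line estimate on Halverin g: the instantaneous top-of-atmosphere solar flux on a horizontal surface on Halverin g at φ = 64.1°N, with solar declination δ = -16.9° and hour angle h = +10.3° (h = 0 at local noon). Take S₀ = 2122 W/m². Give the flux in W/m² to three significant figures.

318 W/m²

cos θ_z = sin φ sin δ + cos φ cos δ cos h = -0.261503 + 0.411203 = 0.149700.
Flux = S₀ · cos θ_z = 2122 × 0.149700 = 317.7 W/m².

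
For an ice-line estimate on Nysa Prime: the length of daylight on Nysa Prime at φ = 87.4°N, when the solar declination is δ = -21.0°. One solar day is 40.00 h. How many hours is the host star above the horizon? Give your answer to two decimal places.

cos H₀ = −tan φ · tan δ = 8.4533 ≥ 1, so the host star never rises (polar night) and H₀ = 0.
Daylight = 2H₀/(2π) × 40.00 h = (0.0000/π) × 40.00 = 0.00 h.

0.00 h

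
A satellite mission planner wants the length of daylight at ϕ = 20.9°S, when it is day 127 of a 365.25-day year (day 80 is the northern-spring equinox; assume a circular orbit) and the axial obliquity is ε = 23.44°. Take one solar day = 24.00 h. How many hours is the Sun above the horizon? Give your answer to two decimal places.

Solar longitude: L_s = 360° × (127 − 80)/365.25 = 46.324°.
sin δ = sin 23.44° × sin 46.324° = 0.28771, so δ = +16.721°.
cos h₀ = −tan ϕ · tan δ = −tan(-20.9°) × tan(+16.721°) = 0.1147, so h₀ = 1.4558 rad = 83.41°.
Daylight = 2h₀/(2π) × 24.00 h = (1.4558/π) × 24.00 = 11.12 h.

11.12 h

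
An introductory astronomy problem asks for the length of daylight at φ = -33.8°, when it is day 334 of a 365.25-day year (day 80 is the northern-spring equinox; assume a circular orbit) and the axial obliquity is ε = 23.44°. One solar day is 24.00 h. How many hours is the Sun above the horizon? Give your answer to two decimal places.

14.09 h

Solar longitude: λ_s = 360° × (334 − 80)/365.25 = 250.349°.
sin δ = sin 23.44° × sin 250.349° = -0.37462, so δ = -22.001°.
cos H₀ = −tan φ · tan δ = −tan(-33.8°) × tan(-22.001°) = -0.2705, so H₀ = 1.8447 rad = 105.69°.
Daylight = 2H₀/(2π) × 24.00 h = (1.8447/π) × 24.00 = 14.09 h.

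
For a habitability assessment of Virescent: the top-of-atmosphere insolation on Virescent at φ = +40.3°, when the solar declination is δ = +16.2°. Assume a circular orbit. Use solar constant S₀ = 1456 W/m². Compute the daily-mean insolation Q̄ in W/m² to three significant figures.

cos H₀ = −tan(+40.3°) tan(+16.200°) = -0.2464, H₀ = 1.8197 rad.
Bracket: H₀ sin φ sin δ + cos φ cos δ sin H₀ = 1.8197×0.64679×0.27899 + 0.76267×0.96029×0.96917 = 0.328361 + 0.709805 = 1.038166.
Q̄ = (S₀/π) × [bracket] = (1456/π) × 1.038166 = 481.1 W/m².

Q̄ ≈ 481 W/m²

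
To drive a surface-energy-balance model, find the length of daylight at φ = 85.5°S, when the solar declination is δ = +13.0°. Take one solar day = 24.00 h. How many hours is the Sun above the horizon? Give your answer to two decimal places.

0.00 h

cos H₀ = −tan φ · tan δ = 2.9335 ≥ 1, so the Sun never rises (polar night) and H₀ = 0.
Daylight = 2H₀/(2π) × 24.00 h = (0.0000/π) × 24.00 = 0.00 h.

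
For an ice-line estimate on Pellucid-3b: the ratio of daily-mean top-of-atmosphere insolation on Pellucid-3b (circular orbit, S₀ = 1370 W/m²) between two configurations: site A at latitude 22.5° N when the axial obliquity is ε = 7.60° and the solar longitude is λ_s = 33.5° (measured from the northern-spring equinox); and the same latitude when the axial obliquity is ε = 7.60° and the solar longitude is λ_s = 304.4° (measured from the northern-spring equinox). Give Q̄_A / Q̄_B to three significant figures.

— Configuration A (φ=+22.5°):
Solar declination: sin δ = sin ε · sin λ_s = sin 7.60° × sin 33.5° = 0.07300, so δ = +4.186°.
cos H₀ = −tan(+22.5°) tan(+4.186°) = -0.0303, H₀ = 1.6011 rad.
Bracket: H₀ sin φ sin δ + cos φ cos δ sin H₀ = 1.6011×0.38268×0.07300 + 0.92388×0.99733×0.99954 = 0.044728 + 0.920989 = 0.965717.
Q̄ = (S₀/π) × [bracket] = (1370/π) × 0.965717 = 421.13 W/m².
— Configuration B (φ=+22.5°):
Solar declination: sin δ = sin ε · sin λ_s = sin 7.60° × sin 304.4° = -0.10913, so δ = -6.265°.
cos H₀ = −tan(+22.5°) tan(-6.265°) = 0.0455, H₀ = 1.5253 rad.
Bracket: H₀ sin φ sin δ + cos φ cos δ sin H₀ = 1.5253×0.38268×-0.10913 + 0.92388×0.99403×0.99897 = -0.063699 + 0.917419 = 0.853720.
Q̄ = (S₀/π) × [bracket] = (1370/π) × 0.853720 = 372.29 W/m².
Ratio Q̄_A / Q̄_B = 421.13 / 372.29 = 1.131.

Q̄_A / Q̄_B ≈ 1.13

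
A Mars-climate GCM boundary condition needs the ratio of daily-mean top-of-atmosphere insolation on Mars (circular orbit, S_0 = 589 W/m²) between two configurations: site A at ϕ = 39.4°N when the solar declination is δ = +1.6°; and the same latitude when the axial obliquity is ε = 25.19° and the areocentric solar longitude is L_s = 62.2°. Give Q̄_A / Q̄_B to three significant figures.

Q̄_A / Q̄_B ≈ 0.707

— Configuration A (ϕ=+39.4°):
cos h₀ = −tan(+39.4°) tan(+1.600°) = -0.0229, h₀ = 1.5937 rad.
Bracket: h₀ sin ϕ sin δ + cos ϕ cos δ sin h₀ = 1.5937×0.63473×0.02792 + 0.77273×0.99961×0.99974 = 0.028243 + 0.772228 = 0.800471.
Q̄ = (S_0/π) × [bracket] = (589/π) × 0.800471 = 150.08 W/m².
— Configuration B (ϕ=+39.4°):
sin δ = sin 25.19° × sin 62.2° = 0.37650, so δ = +22.117°.
cos h₀ = −tan(+39.4°) tan(+22.117°) = -0.3338, h₀ = 1.9112 rad.
Bracket: h₀ sin ϕ sin δ + cos ϕ cos δ sin h₀ = 1.9112×0.63473×0.37650 + 0.77273×0.92642×0.94264 = 0.456731 + 0.674810 = 1.131541.
Q̄ = (S_0/π) × [bracket] = (589/π) × 1.131541 = 212.15 W/m².
Ratio Q̄_A / Q̄_B = 150.08 / 212.15 = 0.7074.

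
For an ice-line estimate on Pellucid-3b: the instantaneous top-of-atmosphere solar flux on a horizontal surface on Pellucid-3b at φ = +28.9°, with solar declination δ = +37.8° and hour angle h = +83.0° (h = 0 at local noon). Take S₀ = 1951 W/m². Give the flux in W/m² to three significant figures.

cos θ_z = sin φ sin δ + cos φ cos δ cos h = 0.296207 + 0.084303 = 0.380510.
Flux = S₀ · cos θ_z = 1951 × 0.380510 = 742.4 W/m².

742 W/m²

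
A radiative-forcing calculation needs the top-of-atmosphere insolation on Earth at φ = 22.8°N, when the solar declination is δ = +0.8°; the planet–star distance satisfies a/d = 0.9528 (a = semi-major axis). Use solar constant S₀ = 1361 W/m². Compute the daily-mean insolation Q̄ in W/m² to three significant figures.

cos H₀ = −tan(+22.8°) tan(+0.800°) = -0.0059, H₀ = 1.5767 rad.
Bracket: H₀ sin φ sin δ + cos φ cos δ sin H₀ = 1.5767×0.38752×0.01396 + 0.92186×0.99990×0.99998 = 0.008530 + 0.921749 = 0.930279.
Inverse-square distance factor (a/d)² = 0.9528² = 0.907828.
Q̄ = (S₀/π) × 0.907828 × [bracket] = (1361/π) × 0.907828 × 0.930279 = 365.9 W/m².

Q̄ ≈ 366 W/m²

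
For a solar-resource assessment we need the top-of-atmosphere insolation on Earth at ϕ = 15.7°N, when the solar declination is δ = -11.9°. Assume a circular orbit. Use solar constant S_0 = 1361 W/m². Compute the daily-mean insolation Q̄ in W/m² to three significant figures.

cos h₀ = −tan(+15.7°) tan(-11.900°) = 0.0592, h₀ = 1.5115 rad.
Bracket: h₀ sin ϕ sin δ + cos ϕ cos δ sin h₀ = 1.5115×0.27060×-0.20620 + 0.96269×0.97851×0.99824 = -0.084338 + 0.940344 = 0.856006.
Q̄ = (S_0/π) × [bracket] = (1361/π) × 0.856006 = 370.8 W/m².

Q̄ ≈ 371 W/m²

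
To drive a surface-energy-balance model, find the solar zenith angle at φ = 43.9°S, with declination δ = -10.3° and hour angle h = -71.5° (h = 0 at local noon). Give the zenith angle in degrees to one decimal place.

θ_z = 69.6°

cos θ_z = sin φ sin δ + cos φ cos δ cos h = 0.123982 + 0.224950 = 0.348932.
θ_z = arccos(0.348932) = 69.6°.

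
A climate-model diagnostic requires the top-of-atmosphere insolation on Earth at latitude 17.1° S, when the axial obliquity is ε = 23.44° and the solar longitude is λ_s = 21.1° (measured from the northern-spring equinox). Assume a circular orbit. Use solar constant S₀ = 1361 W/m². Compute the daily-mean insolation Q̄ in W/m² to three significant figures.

Q̄ ≈ 382 W/m²

Solar declination: sin δ = sin ε · sin λ_s = sin 23.44° × sin 21.1° = 0.14320, so δ = +8.233°.
cos H₀ = −tan(-17.1°) tan(+8.233°) = 0.0445, H₀ = 1.5263 rad.
Bracket: H₀ sin φ sin δ + cos φ cos δ sin H₀ = 1.5263×-0.29404×0.14320 + 0.95579×0.98969×0.99901 = -0.064267 + 0.944999 = 0.880732.
Q̄ = (S₀/π) × [bracket] = (1361/π) × 0.880732 = 381.6 W/m².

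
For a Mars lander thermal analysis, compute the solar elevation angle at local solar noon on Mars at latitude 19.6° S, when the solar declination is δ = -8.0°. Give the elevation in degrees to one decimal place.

At local noon the hour angle is zero, so the zenith angle equals |φ − δ| = |-19.6° − (-8.000°)| = 11.600°.
Elevation = 90° − 11.600° = 78.4°.

78.4°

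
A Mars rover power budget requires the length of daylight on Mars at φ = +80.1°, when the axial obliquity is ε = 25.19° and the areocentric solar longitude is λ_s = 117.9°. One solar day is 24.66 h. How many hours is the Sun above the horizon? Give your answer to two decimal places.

sin δ = sin 25.19° × sin 117.9° = 0.37615, so δ = +22.095°.
Sunrise equation: cos H₀ = −tan φ · tan δ = -2.3261 ≤ −1, so the Sun never sets (polar day) and H₀ = π.
Daylight = 2H₀/(2π) × 24.66 h = (3.1416/π) × 24.66 = 24.66 h.

24.66 h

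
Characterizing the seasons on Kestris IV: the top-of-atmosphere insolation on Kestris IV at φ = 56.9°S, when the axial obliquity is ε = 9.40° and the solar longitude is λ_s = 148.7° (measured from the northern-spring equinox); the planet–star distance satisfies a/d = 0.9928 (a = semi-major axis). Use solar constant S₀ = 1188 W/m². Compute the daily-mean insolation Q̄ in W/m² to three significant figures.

Q̄ ≈ 163 W/m²

Solar declination: sin δ = sin ε · sin λ_s = sin 9.40° × sin 148.7° = 0.08485, so δ = +4.867°.
cos H₀ = −tan(-56.9°) tan(+4.867°) = 0.1306, H₀ = 1.4398 rad.
Bracket: H₀ sin φ sin δ + cos φ cos δ sin H₀ = 1.4398×-0.83772×0.08485 + 0.54610×0.99639×0.99143 = -0.102342 + 0.539465 = 0.437123.
Inverse-square distance factor (a/d)² = 0.9928² = 0.985652.
Q̄ = (S₀/π) × 0.985652 × [bracket] = (1188/π) × 0.985652 × 0.437123 = 162.9 W/m².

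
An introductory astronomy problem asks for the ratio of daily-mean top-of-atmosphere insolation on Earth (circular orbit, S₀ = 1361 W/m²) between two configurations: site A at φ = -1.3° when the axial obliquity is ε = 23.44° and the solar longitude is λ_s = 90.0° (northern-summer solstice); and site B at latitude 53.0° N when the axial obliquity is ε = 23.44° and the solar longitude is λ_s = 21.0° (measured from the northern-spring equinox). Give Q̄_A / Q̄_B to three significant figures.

— Configuration A (φ=-1.3°):
Solar declination: sin δ = sin ε · sin λ_s = sin 23.44° × sin 90.0° = 0.39779, so δ = +23.440°.
cos H₀ = −tan(-1.3°) tan(+23.440°) = 0.0098, H₀ = 1.5610 rad.
Bracket: H₀ sin φ sin δ + cos φ cos δ sin H₀ = 1.5610×-0.02269×0.39779 + 0.99974×0.91748×0.99995 = -0.014089 + 0.917196 = 0.903107.
Q̄ = (S₀/π) × [bracket] = (1361/π) × 0.903107 = 391.24 W/m².
— Configuration B (φ=+53.0°):
Solar declination: sin δ = sin ε · sin λ_s = sin 23.44° × sin 21.0° = 0.14255, so δ = +8.196°.
cos H₀ = −tan(+53.0°) tan(+8.196°) = -0.1911, H₀ = 1.7631 rad.
Bracket: H₀ sin φ sin δ + cos φ cos δ sin H₀ = 1.7631×0.79864×0.14255 + 0.60182×0.98979×0.98157 = 0.200722 + 0.584697 = 0.785419.
Q̄ = (S₀/π) × [bracket] = (1361/π) × 0.785419 = 340.26 W/m².
Ratio Q̄_A / Q̄_B = 391.24 / 340.26 = 1.150.

Q̄_A / Q̄_B ≈ 1.15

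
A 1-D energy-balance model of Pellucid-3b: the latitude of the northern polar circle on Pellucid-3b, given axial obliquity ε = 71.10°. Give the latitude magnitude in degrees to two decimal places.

The polar circle is the lowest latitude that experiences at least one full rotation of continuous daylight at the northern-summer solstice; it lies at |φ| = 90° − ε = 90° − 71.10° = 18.90°.

18.90°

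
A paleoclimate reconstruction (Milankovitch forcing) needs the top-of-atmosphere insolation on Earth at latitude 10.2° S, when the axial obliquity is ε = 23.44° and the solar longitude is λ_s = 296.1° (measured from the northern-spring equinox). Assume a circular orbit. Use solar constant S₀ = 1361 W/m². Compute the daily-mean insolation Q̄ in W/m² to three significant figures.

Solar declination: sin δ = sin ε · sin λ_s = sin 23.44° × sin 296.1° = -0.35723, so δ = -20.930°.
cos H₀ = −tan(-10.2°) tan(-20.930°) = -0.0688, H₀ = 1.6397 rad.
Bracket: H₀ sin φ sin δ + cos φ cos δ sin H₀ = 1.6397×-0.17708×-0.35723 + 0.98420×0.93402×0.99763 = 0.103725 + 0.917084 = 1.020809.
Q̄ = (S₀/π) × [bracket] = (1361/π) × 1.020809 = 442.2 W/m².

Q̄ ≈ 442 W/m²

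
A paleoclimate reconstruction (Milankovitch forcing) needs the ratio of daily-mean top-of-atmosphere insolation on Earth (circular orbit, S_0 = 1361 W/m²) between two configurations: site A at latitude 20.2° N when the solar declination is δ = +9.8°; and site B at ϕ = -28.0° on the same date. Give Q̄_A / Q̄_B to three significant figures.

— Configuration A (ϕ=+20.2°):
cos h₀ = −tan(+20.2°) tan(+9.800°) = -0.0636, h₀ = 1.6344 rad.
Bracket: h₀ sin ϕ sin δ + cos ϕ cos δ sin h₀ = 1.6344×0.34530×0.17021 + 0.93849×0.98541×0.99798 = 0.096059 + 0.922929 = 1.018988.
Q̄ = (S_0/π) × [bracket] = (1361/π) × 1.018988 = 441.45 W/m².
— Configuration B (ϕ=-28.0°):
cos h₀ = −tan(-28.0°) tan(+9.800°) = 0.0918, h₀ = 1.4788 rad.
Bracket: h₀ sin ϕ sin δ + cos ϕ cos δ sin h₀ = 1.4788×-0.46947×0.17021 + 0.88295×0.98541×0.99577 = -0.118169 + 0.866387 = 0.748218.
Q̄ = (S_0/π) × [bracket] = (1361/π) × 0.748218 = 324.14 W/m².
Ratio Q̄_A / Q̄_B = 441.45 / 324.14 = 1.362.

Q̄_A / Q̄_B ≈ 1.36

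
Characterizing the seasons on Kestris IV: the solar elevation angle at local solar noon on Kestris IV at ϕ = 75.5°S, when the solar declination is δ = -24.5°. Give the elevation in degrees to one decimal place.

39.0°

At local noon the hour angle is zero, so the zenith angle equals |ϕ − δ| = |-75.5° − (-24.500°)| = 51.000°.
Elevation = 90° − 51.000° = 39.0°.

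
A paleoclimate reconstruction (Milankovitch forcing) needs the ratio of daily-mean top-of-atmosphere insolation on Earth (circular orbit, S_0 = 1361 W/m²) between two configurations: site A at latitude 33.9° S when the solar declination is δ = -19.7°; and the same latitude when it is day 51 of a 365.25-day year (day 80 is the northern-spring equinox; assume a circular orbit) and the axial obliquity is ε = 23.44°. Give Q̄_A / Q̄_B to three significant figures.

Q̄_A / Q̄_B ≈ 1.11

— Configuration A (ϕ=-33.9°):
cos h₀ = −tan(-33.9°) tan(-19.700°) = -0.2406, h₀ = 1.8138 rad.
Bracket: h₀ sin ϕ sin δ + cos ϕ cos δ sin h₀ = 1.8138×-0.55775×-0.33710 + 0.83001×0.94147×0.97062 = 0.341026 + 0.758471 = 1.099497.
Q̄ = (S_0/π) × [bracket] = (1361/π) × 1.099497 = 476.32 W/m².
— Configuration B (ϕ=-33.9°):
Solar longitude: L_s = 360° × (51 − 80)/365.25 = -28.583°, i.e. -28.583° + 360° = 331.417°.
sin δ = sin 23.44° × sin 331.417° = -0.19032, so δ = -10.971°.
cos h₀ = −tan(-33.9°) tan(-10.971°) = -0.1303, h₀ = 1.7014 rad.
Bracket: h₀ sin ϕ sin δ + cos ϕ cos δ sin h₀ = 1.7014×-0.55775×-0.19032 + 0.83001×0.98172×0.99148 = 0.180605 + 0.807895 = 0.988500.
Q̄ = (S_0/π) × [bracket] = (1361/π) × 0.988500 = 428.24 W/m².
Ratio Q̄_A / Q̄_B = 476.32 / 428.24 = 1.112.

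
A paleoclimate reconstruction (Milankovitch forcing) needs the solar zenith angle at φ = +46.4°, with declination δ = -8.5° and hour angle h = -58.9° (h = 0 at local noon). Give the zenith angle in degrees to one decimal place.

θ_z = 75.8°

cos θ_z = sin φ sin δ + cos φ cos δ cos h = -0.107039 + 0.352299 = 0.245260.
θ_z = arccos(0.245260) = 75.8°.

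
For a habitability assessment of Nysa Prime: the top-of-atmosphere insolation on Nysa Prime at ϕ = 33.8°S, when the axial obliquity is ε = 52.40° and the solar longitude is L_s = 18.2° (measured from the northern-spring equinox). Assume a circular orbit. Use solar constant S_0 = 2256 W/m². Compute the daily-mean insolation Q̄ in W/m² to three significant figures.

Solar declination: sin δ = sin ε · sin L_s = sin 52.40° × sin 18.2° = 0.24746, so δ = +14.327°.
cos h₀ = −tan(-33.8°) tan(+14.327°) = 0.1710, h₀ = 1.3990 rad.
Bracket: h₀ sin ϕ sin δ + cos ϕ cos δ sin h₀ = 1.3990×-0.55630×0.24746 + 0.83098×0.96890×0.98527 = -0.192589 + 0.793277 = 0.600688.
Q̄ = (S_0/π) × [bracket] = (2256/π) × 0.600688 = 431.4 W/m².

Q̄ ≈ 431 W/m²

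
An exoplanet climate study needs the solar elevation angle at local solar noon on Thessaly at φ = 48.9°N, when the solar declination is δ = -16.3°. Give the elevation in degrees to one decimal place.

At local noon the hour angle is zero, so the zenith angle equals |φ − δ| = |+48.9° − (-16.300°)| = 65.200°.
Elevation = 90° − 65.200° = 24.8°.

24.8°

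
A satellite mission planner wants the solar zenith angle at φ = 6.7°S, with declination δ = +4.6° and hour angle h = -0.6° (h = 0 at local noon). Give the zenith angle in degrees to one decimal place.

cos θ_z = sin φ sin δ + cos φ cos δ cos h = -0.009357 + 0.989917 = 0.980560.
θ_z = arccos(0.980560) = 11.3°.

θ_z = 11.3°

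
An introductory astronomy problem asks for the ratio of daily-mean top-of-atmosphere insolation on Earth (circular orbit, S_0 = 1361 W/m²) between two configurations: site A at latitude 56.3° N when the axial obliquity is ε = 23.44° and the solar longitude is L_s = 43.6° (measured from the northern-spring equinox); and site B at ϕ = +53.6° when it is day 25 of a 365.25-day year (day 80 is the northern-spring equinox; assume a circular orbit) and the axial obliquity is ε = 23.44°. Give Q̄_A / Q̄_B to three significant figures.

Q̄_A / Q̄_B ≈ 4.38

— Configuration A (ϕ=+56.3°):
Solar declination: sin δ = sin ε · sin L_s = sin 23.44° × sin 43.6° = 0.27432, so δ = +15.922°.
cos h₀ = −tan(+56.3°) tan(+15.922°) = -0.4277, h₀ = 2.0128 rad.
Bracket: h₀ sin ϕ sin δ + cos ϕ cos δ sin h₀ = 2.0128×0.83195×0.27432 + 0.55484×0.96164×0.90390 = 0.459362 + 0.482282 = 0.941644.
Q̄ = (S_0/π) × [bracket] = (1361/π) × 0.941644 = 407.94 W/m².
— Configuration B (ϕ=+53.6°):
Solar longitude: L_s = 360° × (25 − 80)/365.25 = -54.209°, i.e. -54.209° + 360° = 305.791°.
sin δ = sin 23.44° × sin 305.791° = -0.32267, so δ = -18.824°.
cos h₀ = −tan(+53.6°) tan(-18.824°) = 0.4624, h₀ = 1.0901 rad.
Bracket: h₀ sin ϕ sin δ + cos ϕ cos δ sin h₀ = 1.0901×0.80489×-0.32267 + 0.59342×0.94651×0.88668 = -0.283114 + 0.498029 = 0.214915.
Q̄ = (S_0/π) × [bracket] = (1361/π) × 0.214915 = 93.105 W/m².
Ratio Q̄_A / Q̄_B = 407.94 / 93.105 = 4.382.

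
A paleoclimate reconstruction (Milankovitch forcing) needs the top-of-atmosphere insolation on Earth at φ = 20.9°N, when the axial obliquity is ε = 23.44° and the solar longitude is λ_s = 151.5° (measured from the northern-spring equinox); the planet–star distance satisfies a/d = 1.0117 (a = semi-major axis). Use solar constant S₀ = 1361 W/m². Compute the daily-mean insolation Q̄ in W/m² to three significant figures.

Q̄ ≈ 455 W/m²

Solar declination: sin δ = sin ε · sin λ_s = sin 23.44° × sin 151.5° = 0.18981, so δ = +10.942°.
cos H₀ = −tan(+20.9°) tan(+10.942°) = -0.0738, H₀ = 1.6447 rad.
Bracket: H₀ sin φ sin δ + cos φ cos δ sin H₀ = 1.6447×0.35674×0.18981 + 0.93420×0.98182×0.99727 = 0.111367 + 0.914712 = 1.026079.
Inverse-square distance factor (a/d)² = 1.0117² = 1.023537.
Q̄ = (S₀/π) × 1.023537 × [bracket] = (1361/π) × 1.023537 × 1.026079 = 455.0 W/m².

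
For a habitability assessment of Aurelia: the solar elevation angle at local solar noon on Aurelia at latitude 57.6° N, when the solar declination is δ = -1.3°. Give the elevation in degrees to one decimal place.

At local noon the hour angle is zero, so the zenith angle equals |φ − δ| = |+57.6° − (-1.300°)| = 58.900°.
Elevation = 90° − 58.900° = 31.1°.

31.1°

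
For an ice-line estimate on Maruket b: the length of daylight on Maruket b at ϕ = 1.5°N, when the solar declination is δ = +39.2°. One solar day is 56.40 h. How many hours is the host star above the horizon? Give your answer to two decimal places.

cos h₀ = −tan ϕ · tan δ = −tan(+1.5°) × tan(+39.200°) = -0.0214, so h₀ = 1.5922 rad = 91.22°.
Daylight = 2h₀/(2π) × 56.40 h = (1.5922/π) × 56.40 = 28.58 h.

28.58 h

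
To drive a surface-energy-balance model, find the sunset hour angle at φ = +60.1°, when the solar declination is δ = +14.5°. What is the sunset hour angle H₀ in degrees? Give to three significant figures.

H₀ = 117°

cos H₀ = −tan φ · tan δ = −tan(+60.1°) × tan(+14.500°) = -0.4497, so H₀ = 2.0373 rad = 116.73°.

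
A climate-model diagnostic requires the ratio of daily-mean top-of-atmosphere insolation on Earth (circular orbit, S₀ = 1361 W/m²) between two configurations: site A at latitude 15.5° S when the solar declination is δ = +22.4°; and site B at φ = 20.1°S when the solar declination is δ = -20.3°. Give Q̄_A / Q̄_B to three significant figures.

Q̄_A / Q̄_B ≈ 0.685

— Configuration A (φ=-15.5°):
cos H₀ = −tan(-15.5°) tan(+22.400°) = 0.1143, H₀ = 1.4562 rad.
Bracket: H₀ sin φ sin δ + cos φ cos δ sin H₀ = 1.4562×-0.26724×0.38107 + 0.96363×0.92455×0.99345 = -0.148295 + 0.885089 = 0.736794.
Q̄ = (S₀/π) × [bracket] = (1361/π) × 0.736794 = 319.19 W/m².
— Configuration B (φ=-20.1°):
cos H₀ = −tan(-20.1°) tan(-20.300°) = -0.1354, H₀ = 1.7066 rad.
Bracket: H₀ sin φ sin δ + cos φ cos δ sin H₀ = 1.7066×-0.34366×-0.34694 + 0.93909×0.93789×0.99080 = 0.203477 + 0.872660 = 1.076137.
Q̄ = (S₀/π) × [bracket] = (1361/π) × 1.076137 = 466.20 W/m².
Ratio Q̄_A / Q̄_B = 319.19 / 466.20 = 0.6847.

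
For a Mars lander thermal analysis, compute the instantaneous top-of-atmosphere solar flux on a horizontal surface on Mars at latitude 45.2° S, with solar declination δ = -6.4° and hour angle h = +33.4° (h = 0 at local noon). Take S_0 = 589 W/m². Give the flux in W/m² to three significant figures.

cos θ_z = sin ϕ sin δ + cos ϕ cos δ cos h = 0.079095 + 0.584596 = 0.663691.
Flux = S_0 · cos θ_z = 589 × 0.663691 = 390.9 W/m².

391 W/m²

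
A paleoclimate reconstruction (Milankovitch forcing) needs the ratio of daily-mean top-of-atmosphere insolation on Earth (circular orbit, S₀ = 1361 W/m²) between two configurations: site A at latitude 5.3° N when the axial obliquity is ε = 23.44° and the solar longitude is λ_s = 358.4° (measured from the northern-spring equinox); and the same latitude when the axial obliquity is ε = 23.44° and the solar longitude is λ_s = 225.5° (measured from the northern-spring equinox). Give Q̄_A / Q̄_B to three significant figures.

— Configuration A (φ=+5.3°):
Solar declination: sin δ = sin ε · sin λ_s = sin 23.44° × sin 358.4° = -0.01111, so δ = -0.636°.
cos H₀ = −tan(+5.3°) tan(-0.636°) = 0.0010, H₀ = 1.5698 rad.
Bracket: H₀ sin φ sin δ + cos φ cos δ sin H₀ = 1.5698×0.09237×-0.01111 + 0.99572×0.99994×1.00000 = -0.001611 + 0.995660 = 0.994049.
Q̄ = (S₀/π) × [bracket] = (1361/π) × 0.994049 = 430.64 W/m².
— Configuration B (φ=+5.3°):
Solar declination: sin δ = sin ε · sin λ_s = sin 23.44° × sin 225.5° = -0.28372, so δ = -16.483°.
cos H₀ = −tan(+5.3°) tan(-16.483°) = 0.0274, H₀ = 1.5433 rad.
Bracket: H₀ sin φ sin δ + cos φ cos δ sin H₀ = 1.5433×0.09237×-0.28372 + 0.99572×0.95891×0.99962 = -0.040446 + 0.954443 = 0.913997.
Q̄ = (S₀/π) × [bracket] = (1361/π) × 0.913997 = 395.96 W/m².
Ratio Q̄_A / Q̄_B = 430.64 / 395.96 = 1.088.

Q̄_A / Q̄_B ≈ 1.09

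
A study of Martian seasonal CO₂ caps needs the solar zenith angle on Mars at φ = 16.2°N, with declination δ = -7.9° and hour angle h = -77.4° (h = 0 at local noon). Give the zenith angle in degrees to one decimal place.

θ_z = 80.3°

cos θ_z = sin φ sin δ + cos φ cos δ cos h = -0.038346 + 0.207493 = 0.169147.
θ_z = arccos(0.169147) = 80.3°.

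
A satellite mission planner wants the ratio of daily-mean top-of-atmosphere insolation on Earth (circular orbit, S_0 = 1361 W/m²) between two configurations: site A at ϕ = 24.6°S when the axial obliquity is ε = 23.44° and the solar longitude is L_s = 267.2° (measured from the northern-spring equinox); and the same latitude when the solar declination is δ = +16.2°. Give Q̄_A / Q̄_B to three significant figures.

— Configuration A (ϕ=-24.6°):
Solar declination: sin δ = sin ε · sin L_s = sin 23.44° × sin 267.2° = -0.39731, so δ = -23.410°.
cos h₀ = −tan(-24.6°) tan(-23.410°) = -0.1982, h₀ = 1.7703 rad.
Bracket: h₀ sin ϕ sin δ + cos ϕ cos δ sin h₀ = 1.7703×-0.41628×-0.39731 + 0.90924×0.91768×0.98016 = 0.292794 + 0.817837 = 1.110631.
Q̄ = (S_0/π) × [bracket] = (1361/π) × 1.110631 = 481.15 W/m².
— Configuration B (ϕ=-24.6°):
cos h₀ = −tan(-24.6°) tan(+16.200°) = 0.1330, h₀ = 1.4374 rad.
Bracket: h₀ sin ϕ sin δ + cos ϕ cos δ sin h₀ = 1.4374×-0.41628×0.27899 + 0.90924×0.96029×0.99111 = -0.166937 + 0.865372 = 0.698435.
Q̄ = (S_0/π) × [bracket] = (1361/π) × 0.698435 = 302.58 W/m².
Ratio Q̄_A / Q̄_B = 481.15 / 302.58 = 1.590.

Q̄_A / Q̄_B ≈ 1.59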